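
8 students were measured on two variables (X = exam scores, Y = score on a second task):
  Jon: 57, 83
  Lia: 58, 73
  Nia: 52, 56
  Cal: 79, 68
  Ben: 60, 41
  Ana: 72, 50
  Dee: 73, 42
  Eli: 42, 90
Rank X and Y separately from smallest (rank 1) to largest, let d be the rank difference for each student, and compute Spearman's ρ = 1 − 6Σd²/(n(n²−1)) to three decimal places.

Ranks of variable 1: 3, 4, 2, 8, 5, 6, 7, 1
Ranks of variable 2: 7, 6, 4, 5, 1, 3, 2, 8
d = r₁ − r₂: -4, -2, -2, 3, 4, 3, 5, -7
d²: 16, 4, 4, 9, 16, 9, 25, 49; Σd² = 132
ρ = 1 − 6·132/(8·63) = 1 − 792/504 = -0.571

-0.571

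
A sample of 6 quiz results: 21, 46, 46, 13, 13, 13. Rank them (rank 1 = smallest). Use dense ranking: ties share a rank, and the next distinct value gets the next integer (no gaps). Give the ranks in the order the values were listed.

2, 3, 3, 1, 1, 1

Sorted (ascending): 13, 13, 13, 21, 46, 46
The 3 values of 13 share dense rank 1.
The 2 values of 46 share dense rank 3.
Remaining distinct values take the next consecutive integers.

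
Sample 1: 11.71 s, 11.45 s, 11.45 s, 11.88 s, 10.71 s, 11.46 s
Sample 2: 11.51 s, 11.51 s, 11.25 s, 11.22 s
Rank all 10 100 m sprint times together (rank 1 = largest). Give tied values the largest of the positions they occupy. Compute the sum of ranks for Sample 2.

Sorted (descending): 11.88, 11.71, 11.51, 11.51, 11.46, 11.45, 11.45, 11.25, 11.22, 10.71
The 2 values of 11.51 occupy positions 3–4 → each gets rank 4.
The 2 values of 11.45 occupy positions 6–7 → each gets rank 7.
Sample 2 values → pooled ranks: 11.51→4, 11.51→4, 11.25→8, 11.22→9
Rank sum = 4 + 4 + 8 + 9 = 25

25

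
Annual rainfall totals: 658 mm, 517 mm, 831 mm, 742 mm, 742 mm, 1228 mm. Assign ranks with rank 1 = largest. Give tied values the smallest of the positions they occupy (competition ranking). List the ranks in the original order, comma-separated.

Sorted (descending): 1228, 831, 742, 742, 658, 517
The 2 values of 742 occupy positions 3–4 → each gets rank 3.

5, 6, 2, 3, 3, 1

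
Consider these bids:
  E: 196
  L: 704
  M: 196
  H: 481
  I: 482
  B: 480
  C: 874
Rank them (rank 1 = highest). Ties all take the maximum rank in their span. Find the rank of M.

7

Sorted (descending): 874, 704, 482, 481, 480, 196, 196
The 2 values of 196 occupy positions 6–7 → each gets rank 7.
M has value 196 → rank 7.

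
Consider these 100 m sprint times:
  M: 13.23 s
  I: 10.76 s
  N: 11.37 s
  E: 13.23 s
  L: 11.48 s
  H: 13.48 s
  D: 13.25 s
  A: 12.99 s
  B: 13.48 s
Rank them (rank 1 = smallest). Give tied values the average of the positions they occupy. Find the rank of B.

8.5

Sorted (ascending): 10.76, 11.37, 11.48, 12.99, 13.23, 13.23, 13.25, 13.48, 13.48
The 2 values of 13.23 occupy positions 5–6 → average rank (5+6)/2 = 5.5.
The 2 values of 13.48 occupy positions 8–9 → average rank (8+9)/2 = 8.5.
B has value 13.48 s → rank 8.5.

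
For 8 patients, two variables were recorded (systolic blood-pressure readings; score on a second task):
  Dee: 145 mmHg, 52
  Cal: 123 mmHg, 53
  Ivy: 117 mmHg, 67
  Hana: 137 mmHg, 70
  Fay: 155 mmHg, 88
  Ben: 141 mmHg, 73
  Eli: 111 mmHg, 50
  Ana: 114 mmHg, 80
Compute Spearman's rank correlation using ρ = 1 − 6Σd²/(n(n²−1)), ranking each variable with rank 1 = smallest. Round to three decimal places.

0.381

Ranks of variable 1: 7, 4, 3, 5, 8, 6, 1, 2
Ranks of variable 2: 2, 3, 4, 5, 8, 6, 1, 7
d = r₁ − r₂: 5, 1, -1, 0, 0, 0, 0, -5
d²: 25, 1, 1, 0, 0, 0, 0, 25; Σd² = 52
ρ = 1 − 6·52/(8·63) = 1 − 312/504 = 0.381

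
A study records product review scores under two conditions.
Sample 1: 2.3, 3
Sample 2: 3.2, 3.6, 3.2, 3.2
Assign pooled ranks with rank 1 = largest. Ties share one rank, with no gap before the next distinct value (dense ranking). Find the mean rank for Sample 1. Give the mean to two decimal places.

Sorted (descending): 3.6, 3.2, 3.2, 3.2, 3, 2.3
The 3 values of 3.2 share dense rank 2.
Remaining distinct values take the next consecutive integers.
Sample 1 values → pooled ranks: 2.3→4, 3→3
Mean rank = (4 + 3) / 2 = 3.50

3.50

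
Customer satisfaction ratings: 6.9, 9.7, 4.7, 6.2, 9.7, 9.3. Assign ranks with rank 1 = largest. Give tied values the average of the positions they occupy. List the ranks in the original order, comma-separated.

4, 1.5, 6, 5, 1.5, 3

Sorted (descending): 9.7, 9.7, 9.3, 6.9, 6.2, 4.7
The 2 values of 9.7 occupy positions 1–2 → average rank (1+2)/2 = 1.5.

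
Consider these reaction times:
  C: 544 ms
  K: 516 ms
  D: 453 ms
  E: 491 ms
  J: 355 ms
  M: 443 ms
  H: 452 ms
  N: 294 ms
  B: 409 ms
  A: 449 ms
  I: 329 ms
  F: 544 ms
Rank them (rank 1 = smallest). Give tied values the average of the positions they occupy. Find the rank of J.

Sorted (ascending): 294, 329, 355, 409, 443, 449, 452, 453, 491, 516, 544, 544
The 2 values of 544 occupy positions 11–12 → average rank (11+12)/2 = 11.5.
J has value 355 ms → rank 3.

3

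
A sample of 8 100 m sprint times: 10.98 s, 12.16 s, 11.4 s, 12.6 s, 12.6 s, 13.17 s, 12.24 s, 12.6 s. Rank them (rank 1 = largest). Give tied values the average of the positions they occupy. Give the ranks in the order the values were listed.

Sorted (descending): 13.17, 12.6, 12.6, 12.6, 12.24, 12.16, 11.4, 10.98
The 3 values of 12.6 occupy positions 2–4 → average rank 3.

8, 6, 7, 3, 3, 1, 5, 3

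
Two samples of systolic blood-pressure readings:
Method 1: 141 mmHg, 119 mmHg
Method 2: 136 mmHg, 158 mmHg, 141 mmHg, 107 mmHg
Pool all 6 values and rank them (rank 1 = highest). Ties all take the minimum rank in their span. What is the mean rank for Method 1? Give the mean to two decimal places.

3.50

Sorted (descending): 158, 141, 141, 136, 119, 107
The 2 values of 141 occupy positions 2–3 → each gets rank 2.
Method 1 values → pooled ranks: 141→2, 119→5
Mean rank = (2 + 5) / 2 = 3.50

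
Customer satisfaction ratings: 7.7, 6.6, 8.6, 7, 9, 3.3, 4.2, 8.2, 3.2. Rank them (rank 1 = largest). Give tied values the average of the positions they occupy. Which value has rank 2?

8.6

Sorted (descending): 9, 8.6, 8.2, 7.7, 7, 6.6, 4.2, 3.3, 3.2
No ties — each value takes its position as its rank.
Rank 2 → value 8.6.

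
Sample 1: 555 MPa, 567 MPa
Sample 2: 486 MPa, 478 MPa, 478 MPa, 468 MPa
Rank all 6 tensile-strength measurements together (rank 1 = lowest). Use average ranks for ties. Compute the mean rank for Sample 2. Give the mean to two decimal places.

Sorted (ascending): 468, 478, 478, 486, 555, 567
The 2 values of 478 occupy positions 2–3 → average rank (2+3)/2 = 2.5.
Sample 2 values → pooled ranks: 486→4, 478→2.5, 478→2.5, 468→1
Mean rank = (4 + 2.5 + 2.5 + 1) / 4 = 2.50

2.50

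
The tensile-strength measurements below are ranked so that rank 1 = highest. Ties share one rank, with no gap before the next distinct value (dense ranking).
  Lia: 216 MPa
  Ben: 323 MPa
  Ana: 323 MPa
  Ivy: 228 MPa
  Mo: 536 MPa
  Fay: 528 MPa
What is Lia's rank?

Sorted (descending): 536, 528, 323, 323, 228, 216
The 2 values of 323 share dense rank 3.
Remaining distinct values take the next consecutive integers.
Lia has value 216 MPa → rank 5.

5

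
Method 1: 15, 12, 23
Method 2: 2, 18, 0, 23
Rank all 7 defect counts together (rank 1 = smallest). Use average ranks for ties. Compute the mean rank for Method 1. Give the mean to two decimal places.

Sorted (ascending): 0, 2, 12, 15, 18, 23, 23
The 2 values of 23 occupy positions 6–7 → average rank (6+7)/2 = 6.5.
Method 1 values → pooled ranks: 15→4, 12→3, 23→6.5
Mean rank = (4 + 3 + 6.5) / 3 = 4.50

4.50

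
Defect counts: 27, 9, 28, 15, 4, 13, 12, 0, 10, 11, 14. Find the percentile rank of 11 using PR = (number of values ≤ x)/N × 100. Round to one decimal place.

N = 11.
Strictly below 11: 4. Equal to 11: 1.
PR = 5/11 × 100 = 45.5

45.5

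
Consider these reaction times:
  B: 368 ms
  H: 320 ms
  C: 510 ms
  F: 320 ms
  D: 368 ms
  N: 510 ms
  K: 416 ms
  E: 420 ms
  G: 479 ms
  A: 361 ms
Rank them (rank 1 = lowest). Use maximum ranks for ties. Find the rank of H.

2

Sorted (ascending): 320, 320, 361, 368, 368, 416, 420, 479, 510, 510
The 2 values of 320 occupy positions 1–2 → each gets rank 2.
The 2 values of 368 occupy positions 4–5 → each gets rank 5.
The 2 values of 510 occupy positions 9–10 → each gets rank 10.
H has value 320 ms → rank 2.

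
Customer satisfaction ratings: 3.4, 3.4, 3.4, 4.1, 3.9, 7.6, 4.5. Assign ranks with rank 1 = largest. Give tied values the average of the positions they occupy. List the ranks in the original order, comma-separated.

Sorted (descending): 7.6, 4.5, 4.1, 3.9, 3.4, 3.4, 3.4
The 3 values of 3.4 occupy positions 5–7 → average rank 6.

6, 6, 6, 3, 4, 1, 2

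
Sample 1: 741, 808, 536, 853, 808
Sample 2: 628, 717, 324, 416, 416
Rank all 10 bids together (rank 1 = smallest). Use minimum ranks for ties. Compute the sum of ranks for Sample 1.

Sorted (ascending): 324, 416, 416, 536, 628, 717, 741, 808, 808, 853
The 2 values of 416 occupy positions 2–3 → each gets rank 2.
The 2 values of 808 occupy positions 8–9 → each gets rank 8.
Sample 1 values → pooled ranks: 741→7, 808→8, 536→4, 853→10, 808→8
Rank sum = 7 + 8 + 4 + 10 + 8 = 37

37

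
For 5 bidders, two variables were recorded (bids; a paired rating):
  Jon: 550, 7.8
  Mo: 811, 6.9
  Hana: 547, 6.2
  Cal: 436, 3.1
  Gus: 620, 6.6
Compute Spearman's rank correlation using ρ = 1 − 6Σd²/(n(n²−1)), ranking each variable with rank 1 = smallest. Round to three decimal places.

Ranks of variable 1: 3, 5, 2, 1, 4
Ranks of variable 2: 5, 4, 2, 1, 3
d = r₁ − r₂: -2, 1, 0, 0, 1
d²: 4, 1, 0, 0, 1; Σd² = 6
ρ = 1 − 6·6/(5·24) = 1 − 36/120 = 0.700

0.700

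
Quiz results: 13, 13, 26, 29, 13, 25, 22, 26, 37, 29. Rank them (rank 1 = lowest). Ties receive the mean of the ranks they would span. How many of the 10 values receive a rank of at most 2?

Sorted (ascending): 13, 13, 13, 22, 25, 26, 26, 29, 29, 37
The 3 values of 13 occupy positions 1–3 → average rank 2.
The 2 values of 26 occupy positions 6–7 → average rank (6+7)/2 = 6.5.
The 2 values of 29 occupy positions 8–9 → average rank (8+9)/2 = 8.5.
Ranks ≤ 2: {2, 2, 2} → 3 values.

3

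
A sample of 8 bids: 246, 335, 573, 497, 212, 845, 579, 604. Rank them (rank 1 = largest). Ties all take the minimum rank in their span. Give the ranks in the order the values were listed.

7, 6, 4, 5, 8, 1, 3, 2

Sorted (descending): 845, 604, 579, 573, 497, 335, 246, 212
No ties — each value takes its position as its rank.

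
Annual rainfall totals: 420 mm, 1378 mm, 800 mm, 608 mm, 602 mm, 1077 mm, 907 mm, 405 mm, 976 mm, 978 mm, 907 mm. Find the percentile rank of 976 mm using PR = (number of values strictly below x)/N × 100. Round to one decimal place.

63.6

N = 11.
Strictly below 976: 7. Equal to 976: 1.
PR = 7/11 × 100 = 63.6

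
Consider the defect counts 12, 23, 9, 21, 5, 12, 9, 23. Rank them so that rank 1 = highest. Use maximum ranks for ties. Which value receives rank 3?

21

Sorted (descending): 23, 23, 21, 12, 12, 9, 9, 5
The 2 values of 23 occupy positions 1–2 → each gets rank 2.
The 2 values of 12 occupy positions 4–5 → each gets rank 5.
The 2 values of 9 occupy positions 6–7 → each gets rank 7.
Rank 3 → value 21.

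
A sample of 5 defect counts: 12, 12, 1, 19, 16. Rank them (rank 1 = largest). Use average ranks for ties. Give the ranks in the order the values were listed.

Sorted (descending): 19, 16, 12, 12, 1
The 2 values of 12 occupy positions 3–4 → average rank (3+4)/2 = 3.5.

3.5, 3.5, 5, 1, 2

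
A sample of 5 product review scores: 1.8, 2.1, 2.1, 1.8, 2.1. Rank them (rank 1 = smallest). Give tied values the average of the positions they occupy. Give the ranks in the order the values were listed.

Sorted (ascending): 1.8, 1.8, 2.1, 2.1, 2.1
The 2 values of 1.8 occupy positions 1–2 → average rank (1+2)/2 = 1.5.
The 3 values of 2.1 occupy positions 3–5 → average rank 4.

1.5, 4, 4, 1.5, 4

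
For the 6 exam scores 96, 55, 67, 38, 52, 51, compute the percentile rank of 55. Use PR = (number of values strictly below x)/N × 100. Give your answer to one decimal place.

N = 6.
Strictly below 55: 3. Equal to 55: 1.
PR = 3/6 × 100 = 50.0

50.0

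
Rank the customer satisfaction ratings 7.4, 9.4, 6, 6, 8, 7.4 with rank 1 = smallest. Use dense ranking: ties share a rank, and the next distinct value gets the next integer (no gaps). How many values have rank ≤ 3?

5

Sorted (ascending): 6, 6, 7.4, 7.4, 8, 9.4
The 2 values of 6 share dense rank 1.
The 2 values of 7.4 share dense rank 2.
Remaining distinct values take the next consecutive integers.
Ranks ≤ 3: {1, 1, 2, 2, 3} → 5 values.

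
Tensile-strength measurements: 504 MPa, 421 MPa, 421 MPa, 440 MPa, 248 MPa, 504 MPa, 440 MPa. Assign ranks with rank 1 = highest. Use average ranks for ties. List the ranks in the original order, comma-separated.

1.5, 5.5, 5.5, 3.5, 7, 1.5, 3.5

Sorted (descending): 504, 504, 440, 440, 421, 421, 248
The 2 values of 504 occupy positions 1–2 → average rank (1+2)/2 = 1.5.
The 2 values of 440 occupy positions 3–4 → average rank (3+4)/2 = 3.5.
The 2 values of 421 occupy positions 5–6 → average rank (5+6)/2 = 5.5.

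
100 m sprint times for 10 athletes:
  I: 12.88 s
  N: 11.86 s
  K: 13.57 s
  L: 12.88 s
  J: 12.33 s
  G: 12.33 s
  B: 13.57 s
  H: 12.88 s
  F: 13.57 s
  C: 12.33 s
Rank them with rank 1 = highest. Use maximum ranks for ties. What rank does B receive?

3

Sorted (descending): 13.57, 13.57, 13.57, 12.88, 12.88, 12.88, 12.33, 12.33, 12.33, 11.86
The 3 values of 13.57 occupy positions 1–3 → each gets rank 3.
The 3 values of 12.88 occupy positions 4–6 → each gets rank 6.
The 3 values of 12.33 occupy positions 7–9 → each gets rank 9.
B has value 13.57 s → rank 3.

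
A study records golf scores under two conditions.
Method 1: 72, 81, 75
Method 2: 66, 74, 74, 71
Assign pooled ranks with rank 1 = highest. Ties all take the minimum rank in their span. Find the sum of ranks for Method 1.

Sorted (descending): 81, 75, 74, 74, 72, 71, 66
The 2 values of 74 occupy positions 3–4 → each gets rank 3.
Method 1 values → pooled ranks: 72→5, 81→1, 75→2
Rank sum = 5 + 1 + 2 = 8

8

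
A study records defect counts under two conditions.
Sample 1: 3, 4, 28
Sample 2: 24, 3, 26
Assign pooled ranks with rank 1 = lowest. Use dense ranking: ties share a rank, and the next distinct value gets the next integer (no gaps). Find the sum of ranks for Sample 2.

Sorted (ascending): 3, 3, 4, 24, 26, 28
The 2 values of 3 share dense rank 1.
Remaining distinct values take the next consecutive integers.
Sample 2 values → pooled ranks: 24→3, 3→1, 26→4
Rank sum = 3 + 1 + 4 = 8

8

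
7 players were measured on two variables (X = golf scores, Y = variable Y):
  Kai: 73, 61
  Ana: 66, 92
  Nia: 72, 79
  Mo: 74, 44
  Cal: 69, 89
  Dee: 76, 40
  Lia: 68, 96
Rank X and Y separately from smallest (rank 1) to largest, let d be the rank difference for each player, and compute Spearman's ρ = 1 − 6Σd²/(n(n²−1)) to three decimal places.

-0.964

Ranks of variable 1: 5, 1, 4, 6, 3, 7, 2
Ranks of variable 2: 3, 6, 4, 2, 5, 1, 7
d = r₁ − r₂: 2, -5, 0, 4, -2, 6, -5
d²: 4, 25, 0, 16, 4, 36, 25; Σd² = 110
ρ = 1 − 6·110/(7·48) = 1 − 660/336 = -0.964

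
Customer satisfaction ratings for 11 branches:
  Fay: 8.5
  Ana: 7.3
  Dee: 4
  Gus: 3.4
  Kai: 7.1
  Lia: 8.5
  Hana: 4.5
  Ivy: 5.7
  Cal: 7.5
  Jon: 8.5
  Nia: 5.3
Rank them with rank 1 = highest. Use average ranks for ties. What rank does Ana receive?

Sorted (descending): 8.5, 8.5, 8.5, 7.5, 7.3, 7.1, 5.7, 5.3, 4.5, 4, 3.4
The 3 values of 8.5 occupy positions 1–3 → average rank 2.
Ana has value 7.3 → rank 5.

5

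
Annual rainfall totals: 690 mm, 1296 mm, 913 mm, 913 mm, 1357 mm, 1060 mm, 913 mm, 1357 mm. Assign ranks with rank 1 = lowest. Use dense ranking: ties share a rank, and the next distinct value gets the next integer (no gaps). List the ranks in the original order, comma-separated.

1, 4, 2, 2, 5, 3, 2, 5

Sorted (ascending): 690, 913, 913, 913, 1060, 1296, 1357, 1357
The 3 values of 913 share dense rank 2.
The 2 values of 1357 share dense rank 5.
Remaining distinct values take the next consecutive integers.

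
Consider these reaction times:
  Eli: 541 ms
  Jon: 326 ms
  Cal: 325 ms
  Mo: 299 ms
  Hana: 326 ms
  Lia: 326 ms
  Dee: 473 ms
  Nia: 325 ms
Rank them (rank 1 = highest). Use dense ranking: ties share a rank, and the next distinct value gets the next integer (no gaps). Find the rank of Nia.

Sorted (descending): 541, 473, 326, 326, 326, 325, 325, 299
The 3 values of 326 share dense rank 3.
The 2 values of 325 share dense rank 4.
Remaining distinct values take the next consecutive integers.
Nia has value 325 ms → rank 4.

4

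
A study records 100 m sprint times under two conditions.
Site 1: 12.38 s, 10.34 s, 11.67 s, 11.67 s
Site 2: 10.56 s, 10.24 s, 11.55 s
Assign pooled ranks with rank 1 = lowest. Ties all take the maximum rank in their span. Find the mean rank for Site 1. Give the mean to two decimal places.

5.25

Sorted (ascending): 10.24, 10.34, 10.56, 11.55, 11.67, 11.67, 12.38
The 2 values of 11.67 occupy positions 5–6 → each gets rank 6.
Site 1 values → pooled ranks: 12.38→7, 10.34→2, 11.67→6, 11.67→6
Mean rank = (7 + 2 + 6 + 6) / 4 = 5.25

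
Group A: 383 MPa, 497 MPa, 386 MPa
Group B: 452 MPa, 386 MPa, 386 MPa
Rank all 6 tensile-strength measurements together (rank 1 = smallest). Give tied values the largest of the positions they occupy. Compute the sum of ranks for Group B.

13

Sorted (ascending): 383, 386, 386, 386, 452, 497
The 3 values of 386 occupy positions 2–4 → each gets rank 4.
Group B values → pooled ranks: 452→5, 386→4, 386→4
Rank sum = 5 + 4 + 4 = 13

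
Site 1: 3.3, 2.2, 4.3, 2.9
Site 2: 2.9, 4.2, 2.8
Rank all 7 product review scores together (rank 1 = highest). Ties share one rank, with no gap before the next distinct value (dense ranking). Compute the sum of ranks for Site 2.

Sorted (descending): 4.3, 4.2, 3.3, 2.9, 2.9, 2.8, 2.2
The 2 values of 2.9 share dense rank 4.
Remaining distinct values take the next consecutive integers.
Site 2 values → pooled ranks: 2.9→4, 4.2→2, 2.8→5
Rank sum = 4 + 2 + 5 = 11

11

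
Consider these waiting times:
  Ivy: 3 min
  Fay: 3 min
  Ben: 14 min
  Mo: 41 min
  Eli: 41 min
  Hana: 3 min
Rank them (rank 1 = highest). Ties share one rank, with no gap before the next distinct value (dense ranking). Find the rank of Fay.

3

Sorted (descending): 41, 41, 14, 3, 3, 3
The 2 values of 41 share dense rank 1.
The 3 values of 3 share dense rank 3.
Remaining distinct values take the next consecutive integers.
Fay has value 3 min → rank 3.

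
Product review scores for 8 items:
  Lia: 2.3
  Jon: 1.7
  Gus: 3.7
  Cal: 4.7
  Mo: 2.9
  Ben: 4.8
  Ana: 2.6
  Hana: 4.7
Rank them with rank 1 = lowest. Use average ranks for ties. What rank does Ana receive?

Sorted (ascending): 1.7, 2.3, 2.6, 2.9, 3.7, 4.7, 4.7, 4.8
The 2 values of 4.7 occupy positions 6–7 → average rank (6+7)/2 = 6.5.
Ana has value 2.6 → rank 3.

3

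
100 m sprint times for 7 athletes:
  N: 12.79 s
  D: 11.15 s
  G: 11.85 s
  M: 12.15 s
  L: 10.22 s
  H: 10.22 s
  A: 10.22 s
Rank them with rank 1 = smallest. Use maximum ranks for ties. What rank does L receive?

3

Sorted (ascending): 10.22, 10.22, 10.22, 11.15, 11.85, 12.15, 12.79
The 3 values of 10.22 occupy positions 1–3 → each gets rank 3.
L has value 10.22 s → rank 3.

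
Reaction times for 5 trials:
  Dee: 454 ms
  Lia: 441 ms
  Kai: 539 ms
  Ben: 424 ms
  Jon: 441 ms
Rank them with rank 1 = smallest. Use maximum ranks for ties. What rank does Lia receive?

3

Sorted (ascending): 424, 441, 441, 454, 539
The 2 values of 441 occupy positions 2–3 → each gets rank 3.
Lia has value 441 ms → rank 3.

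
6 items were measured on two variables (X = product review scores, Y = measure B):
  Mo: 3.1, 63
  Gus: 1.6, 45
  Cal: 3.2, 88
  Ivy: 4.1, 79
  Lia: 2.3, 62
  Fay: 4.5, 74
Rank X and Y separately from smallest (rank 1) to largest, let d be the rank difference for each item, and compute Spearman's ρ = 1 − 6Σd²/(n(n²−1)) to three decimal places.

0.771

Ranks of variable 1: 3, 1, 4, 5, 2, 6
Ranks of variable 2: 3, 1, 6, 5, 2, 4
d = r₁ − r₂: 0, 0, -2, 0, 0, 2
d²: 0, 0, 4, 0, 0, 4; Σd² = 8
ρ = 1 − 6·8/(6·35) = 1 − 48/210 = 0.771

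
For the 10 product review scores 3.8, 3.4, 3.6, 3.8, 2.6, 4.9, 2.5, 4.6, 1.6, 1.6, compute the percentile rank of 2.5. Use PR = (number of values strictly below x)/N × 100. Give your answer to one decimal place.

N = 10.
Strictly below 2.5: 2. Equal to 2.5: 1.
PR = 2/10 × 100 = 20.0

20.0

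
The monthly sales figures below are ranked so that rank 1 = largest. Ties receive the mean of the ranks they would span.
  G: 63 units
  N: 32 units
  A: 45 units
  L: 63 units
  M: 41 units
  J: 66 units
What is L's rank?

2.5

Sorted (descending): 66, 63, 63, 45, 41, 32
The 2 values of 63 occupy positions 2–3 → average rank (2+3)/2 = 2.5.
L has value 63 units → rank 2.5.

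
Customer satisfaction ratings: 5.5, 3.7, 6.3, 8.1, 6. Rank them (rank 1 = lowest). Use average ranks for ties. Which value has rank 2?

5.5

Sorted (ascending): 3.7, 5.5, 6, 6.3, 8.1
No ties — each value takes its position as its rank.
Rank 2 → value 5.5.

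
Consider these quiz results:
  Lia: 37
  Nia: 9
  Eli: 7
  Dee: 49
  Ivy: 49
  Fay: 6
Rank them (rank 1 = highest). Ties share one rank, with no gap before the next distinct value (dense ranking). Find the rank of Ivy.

Sorted (descending): 49, 49, 37, 9, 7, 6
The 2 values of 49 share dense rank 1.
Remaining distinct values take the next consecutive integers.
Ivy has value 49 → rank 1.

1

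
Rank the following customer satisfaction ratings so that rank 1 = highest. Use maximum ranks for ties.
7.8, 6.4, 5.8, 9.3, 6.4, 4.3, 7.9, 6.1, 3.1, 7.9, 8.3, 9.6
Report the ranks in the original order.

6, 8, 10, 2, 8, 11, 5, 9, 12, 5, 3, 1

Sorted (descending): 9.6, 9.3, 8.3, 7.9, 7.9, 7.8, 6.4, 6.4, 6.1, 5.8, 4.3, 3.1
The 2 values of 7.9 occupy positions 4–5 → each gets rank 5.
The 2 values of 6.4 occupy positions 7–8 → each gets rank 8.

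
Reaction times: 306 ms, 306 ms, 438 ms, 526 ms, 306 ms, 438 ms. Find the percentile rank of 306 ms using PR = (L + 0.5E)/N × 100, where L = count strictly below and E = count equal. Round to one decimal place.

N = 6.
Strictly below 306: 0. Equal to 306: 3.
PR = (0 + 0.5·3)/6 × 100 = 25.0

25.0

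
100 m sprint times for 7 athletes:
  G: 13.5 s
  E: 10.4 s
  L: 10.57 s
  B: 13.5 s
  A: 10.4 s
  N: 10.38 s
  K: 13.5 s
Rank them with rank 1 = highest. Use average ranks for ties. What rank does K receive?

Sorted (descending): 13.5, 13.5, 13.5, 10.57, 10.4, 10.4, 10.38
The 3 values of 13.5 occupy positions 1–3 → average rank 2.
The 2 values of 10.4 occupy positions 5–6 → average rank (5+6)/2 = 5.5.
K has value 13.5 s → rank 2.

2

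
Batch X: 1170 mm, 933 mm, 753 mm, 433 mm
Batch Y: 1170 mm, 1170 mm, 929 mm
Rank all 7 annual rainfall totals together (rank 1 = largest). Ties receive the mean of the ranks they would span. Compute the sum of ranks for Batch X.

19

Sorted (descending): 1170, 1170, 1170, 933, 929, 753, 433
The 3 values of 1170 occupy positions 1–3 → average rank 2.
Batch X values → pooled ranks: 1170→2, 933→4, 753→6, 433→7
Rank sum = 2 + 4 + 6 + 7 = 19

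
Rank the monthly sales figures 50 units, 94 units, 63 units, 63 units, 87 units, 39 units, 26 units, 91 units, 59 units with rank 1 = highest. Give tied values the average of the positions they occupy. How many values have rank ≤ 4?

Sorted (descending): 94, 91, 87, 63, 63, 59, 50, 39, 26
The 2 values of 63 occupy positions 4–5 → average rank (4+5)/2 = 4.5.
Ranks ≤ 4: {1, 2, 3} → 3 values.

3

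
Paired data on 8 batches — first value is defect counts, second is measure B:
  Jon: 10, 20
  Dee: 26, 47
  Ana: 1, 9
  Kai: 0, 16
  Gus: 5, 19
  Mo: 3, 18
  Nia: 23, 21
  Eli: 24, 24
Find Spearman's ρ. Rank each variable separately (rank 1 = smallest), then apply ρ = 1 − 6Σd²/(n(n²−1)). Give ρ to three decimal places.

0.976

Ranks of variable 1: 5, 8, 2, 1, 4, 3, 6, 7
Ranks of variable 2: 5, 8, 1, 2, 4, 3, 6, 7
d = r₁ − r₂: 0, 0, 1, -1, 0, 0, 0, 0
d²: 0, 0, 1, 1, 0, 0, 0, 0; Σd² = 2
ρ = 1 − 6·2/(8·63) = 1 − 12/504 = 0.976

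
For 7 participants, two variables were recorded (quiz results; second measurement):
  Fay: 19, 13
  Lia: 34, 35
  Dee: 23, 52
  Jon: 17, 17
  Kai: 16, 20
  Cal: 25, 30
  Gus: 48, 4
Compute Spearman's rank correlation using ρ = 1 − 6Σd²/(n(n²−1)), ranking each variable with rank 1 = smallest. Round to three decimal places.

Ranks of variable 1: 3, 6, 4, 2, 1, 5, 7
Ranks of variable 2: 2, 6, 7, 3, 4, 5, 1
d = r₁ − r₂: 1, 0, -3, -1, -3, 0, 6
d²: 1, 0, 9, 1, 9, 0, 36; Σd² = 56
ρ = 1 − 6·56/(7·48) = 1 − 336/336 = 0.000

0.000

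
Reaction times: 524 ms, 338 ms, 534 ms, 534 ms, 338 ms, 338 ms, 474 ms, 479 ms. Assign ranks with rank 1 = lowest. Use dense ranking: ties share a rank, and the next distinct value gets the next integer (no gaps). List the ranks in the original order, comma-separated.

4, 1, 5, 5, 1, 1, 2, 3

Sorted (ascending): 338, 338, 338, 474, 479, 524, 534, 534
The 3 values of 338 share dense rank 1.
The 2 values of 534 share dense rank 5.
Remaining distinct values take the next consecutive integers.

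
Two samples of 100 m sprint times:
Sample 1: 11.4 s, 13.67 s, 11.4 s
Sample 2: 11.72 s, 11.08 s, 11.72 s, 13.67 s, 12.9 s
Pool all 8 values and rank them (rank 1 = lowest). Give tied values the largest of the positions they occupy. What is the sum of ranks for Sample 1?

Sorted (ascending): 11.08, 11.4, 11.4, 11.72, 11.72, 12.9, 13.67, 13.67
The 2 values of 11.4 occupy positions 2–3 → each gets rank 3.
The 2 values of 11.72 occupy positions 4–5 → each gets rank 5.
The 2 values of 13.67 occupy positions 7–8 → each gets rank 8.
Sample 1 values → pooled ranks: 11.4→3, 13.67→8, 11.4→3
Rank sum = 3 + 8 + 3 = 14

14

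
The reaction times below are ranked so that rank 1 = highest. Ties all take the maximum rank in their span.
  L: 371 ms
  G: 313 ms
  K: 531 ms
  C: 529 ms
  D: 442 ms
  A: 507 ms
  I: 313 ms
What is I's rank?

Sorted (descending): 531, 529, 507, 442, 371, 313, 313
The 2 values of 313 occupy positions 6–7 → each gets rank 7.
I has value 313 ms → rank 7.

7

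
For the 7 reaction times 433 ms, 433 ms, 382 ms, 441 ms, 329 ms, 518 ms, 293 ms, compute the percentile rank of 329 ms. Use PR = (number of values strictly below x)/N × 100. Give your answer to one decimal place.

N = 7.
Strictly below 329: 1. Equal to 329: 1.
PR = 1/7 × 100 = 14.3

14.3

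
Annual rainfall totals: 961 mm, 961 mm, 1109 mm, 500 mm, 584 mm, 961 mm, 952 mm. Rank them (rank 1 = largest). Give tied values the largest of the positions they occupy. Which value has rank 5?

Sorted (descending): 1109, 961, 961, 961, 952, 584, 500
The 3 values of 961 occupy positions 2–4 → each gets rank 4.
Rank 5 → value 952.

952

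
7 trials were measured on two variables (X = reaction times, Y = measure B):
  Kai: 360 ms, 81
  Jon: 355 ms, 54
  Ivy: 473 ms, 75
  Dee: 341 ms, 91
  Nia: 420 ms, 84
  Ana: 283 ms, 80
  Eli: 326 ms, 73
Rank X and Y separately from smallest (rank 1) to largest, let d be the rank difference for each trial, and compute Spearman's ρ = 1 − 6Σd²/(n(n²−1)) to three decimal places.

0.107

Ranks of variable 1: 5, 4, 7, 3, 6, 1, 2
Ranks of variable 2: 5, 1, 3, 7, 6, 4, 2
d = r₁ − r₂: 0, 3, 4, -4, 0, -3, 0
d²: 0, 9, 16, 16, 0, 9, 0; Σd² = 50
ρ = 1 − 6·50/(7·48) = 1 − 300/336 = 0.107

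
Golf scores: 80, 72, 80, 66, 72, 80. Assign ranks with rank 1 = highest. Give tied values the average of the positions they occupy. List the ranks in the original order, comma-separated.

2, 4.5, 2, 6, 4.5, 2

Sorted (descending): 80, 80, 80, 72, 72, 66
The 3 values of 80 occupy positions 1–3 → average rank 2.
The 2 values of 72 occupy positions 4–5 → average rank (4+5)/2 = 4.5.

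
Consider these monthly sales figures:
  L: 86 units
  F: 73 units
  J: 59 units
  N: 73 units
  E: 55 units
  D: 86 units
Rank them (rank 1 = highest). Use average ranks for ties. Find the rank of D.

1.5

Sorted (descending): 86, 86, 73, 73, 59, 55
The 2 values of 86 occupy positions 1–2 → average rank (1+2)/2 = 1.5.
The 2 values of 73 occupy positions 3–4 → average rank (3+4)/2 = 3.5.
D has value 86 units → rank 1.5.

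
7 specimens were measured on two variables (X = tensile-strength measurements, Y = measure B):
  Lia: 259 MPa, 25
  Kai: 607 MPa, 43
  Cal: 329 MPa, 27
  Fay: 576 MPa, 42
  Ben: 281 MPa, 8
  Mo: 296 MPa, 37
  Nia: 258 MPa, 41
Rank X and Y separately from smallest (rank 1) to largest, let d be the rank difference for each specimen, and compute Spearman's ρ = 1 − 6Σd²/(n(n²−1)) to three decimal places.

0.571

Ranks of variable 1: 2, 7, 5, 6, 3, 4, 1
Ranks of variable 2: 2, 7, 3, 6, 1, 4, 5
d = r₁ − r₂: 0, 0, 2, 0, 2, 0, -4
d²: 0, 0, 4, 0, 4, 0, 16; Σd² = 24
ρ = 1 − 6·24/(7·48) = 1 − 144/336 = 0.571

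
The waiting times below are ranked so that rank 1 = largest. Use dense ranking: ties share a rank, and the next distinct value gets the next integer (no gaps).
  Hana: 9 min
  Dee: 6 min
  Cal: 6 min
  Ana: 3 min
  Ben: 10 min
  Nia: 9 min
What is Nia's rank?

2

Sorted (descending): 10, 9, 9, 6, 6, 3
The 2 values of 9 share dense rank 2.
The 2 values of 6 share dense rank 3.
Remaining distinct values take the next consecutive integers.
Nia has value 9 min → rank 2.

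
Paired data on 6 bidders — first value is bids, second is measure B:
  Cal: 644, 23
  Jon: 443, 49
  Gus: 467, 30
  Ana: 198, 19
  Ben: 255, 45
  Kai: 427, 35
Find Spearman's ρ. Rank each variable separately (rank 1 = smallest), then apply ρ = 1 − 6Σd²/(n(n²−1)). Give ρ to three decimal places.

0.029

Ranks of variable 1: 6, 4, 5, 1, 2, 3
Ranks of variable 2: 2, 6, 3, 1, 5, 4
d = r₁ − r₂: 4, -2, 2, 0, -3, -1
d²: 16, 4, 4, 0, 9, 1; Σd² = 34
ρ = 1 − 6·34/(6·35) = 1 − 204/210 = 0.029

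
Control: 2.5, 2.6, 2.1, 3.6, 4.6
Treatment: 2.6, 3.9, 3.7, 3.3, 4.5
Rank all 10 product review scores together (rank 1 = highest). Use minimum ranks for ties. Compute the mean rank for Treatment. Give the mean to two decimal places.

4.40

Sorted (descending): 4.6, 4.5, 3.9, 3.7, 3.6, 3.3, 2.6, 2.6, 2.5, 2.1
The 2 values of 2.6 occupy positions 7–8 → each gets rank 7.
Treatment values → pooled ranks: 2.6→7, 3.9→3, 3.7→4, 3.3→6, 4.5→2
Mean rank = (7 + 3 + 4 + 6 + 2) / 5 = 4.40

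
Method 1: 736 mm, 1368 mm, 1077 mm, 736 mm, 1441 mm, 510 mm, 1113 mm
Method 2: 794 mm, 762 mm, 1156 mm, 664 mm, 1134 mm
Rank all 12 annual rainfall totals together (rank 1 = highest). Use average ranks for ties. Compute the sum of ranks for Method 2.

Sorted (descending): 1441, 1368, 1156, 1134, 1113, 1077, 794, 762, 736, 736, 664, 510
The 2 values of 736 occupy positions 9–10 → average rank (9+10)/2 = 9.5.
Method 2 values → pooled ranks: 794→7, 762→8, 1156→3, 664→11, 1134→4
Rank sum = 7 + 8 + 3 + 11 + 4 = 33

33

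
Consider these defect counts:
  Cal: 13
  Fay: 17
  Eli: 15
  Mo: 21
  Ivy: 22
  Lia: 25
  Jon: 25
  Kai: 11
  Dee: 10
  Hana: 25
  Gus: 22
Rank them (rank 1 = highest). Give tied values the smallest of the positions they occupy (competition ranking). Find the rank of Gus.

4

Sorted (descending): 25, 25, 25, 22, 22, 21, 17, 15, 13, 11, 10
The 3 values of 25 occupy positions 1–3 → each gets rank 1.
The 2 values of 22 occupy positions 4–5 → each gets rank 4.
Gus has value 22 → rank 4.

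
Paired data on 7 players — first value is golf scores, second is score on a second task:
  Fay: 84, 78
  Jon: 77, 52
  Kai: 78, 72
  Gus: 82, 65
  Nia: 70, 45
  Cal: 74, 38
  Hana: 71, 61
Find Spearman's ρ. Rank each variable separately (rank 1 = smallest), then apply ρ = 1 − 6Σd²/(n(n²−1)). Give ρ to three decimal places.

0.786

Ranks of variable 1: 7, 4, 5, 6, 1, 3, 2
Ranks of variable 2: 7, 3, 6, 5, 2, 1, 4
d = r₁ − r₂: 0, 1, -1, 1, -1, 2, -2
d²: 0, 1, 1, 1, 1, 4, 4; Σd² = 12
ρ = 1 − 6·12/(7·48) = 1 − 72/336 = 0.786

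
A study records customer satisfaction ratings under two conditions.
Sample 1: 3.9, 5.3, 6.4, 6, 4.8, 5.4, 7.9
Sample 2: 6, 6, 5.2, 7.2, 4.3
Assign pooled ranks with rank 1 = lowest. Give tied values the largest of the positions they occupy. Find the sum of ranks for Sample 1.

46

Sorted (ascending): 3.9, 4.3, 4.8, 5.2, 5.3, 5.4, 6, 6, 6, 6.4, 7.2, 7.9
The 3 values of 6 occupy positions 7–9 → each gets rank 9.
Sample 1 values → pooled ranks: 3.9→1, 5.3→5, 6.4→10, 6→9, 4.8→3, 5.4→6, 7.9→12
Rank sum = 1 + 5 + 10 + 9 + 3 + 6 + 12 = 46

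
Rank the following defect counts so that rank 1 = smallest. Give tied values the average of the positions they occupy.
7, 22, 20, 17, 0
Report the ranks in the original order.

2, 5, 4, 3, 1

Sorted (ascending): 0, 7, 17, 20, 22
No ties — each value takes its position as its rank.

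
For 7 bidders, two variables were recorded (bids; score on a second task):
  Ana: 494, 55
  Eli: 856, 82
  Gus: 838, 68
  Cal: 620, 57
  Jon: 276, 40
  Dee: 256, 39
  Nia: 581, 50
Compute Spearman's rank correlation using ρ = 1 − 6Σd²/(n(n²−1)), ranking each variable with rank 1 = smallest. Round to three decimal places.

0.964

Ranks of variable 1: 3, 7, 6, 5, 2, 1, 4
Ranks of variable 2: 4, 7, 6, 5, 2, 1, 3
d = r₁ − r₂: -1, 0, 0, 0, 0, 0, 1
d²: 1, 0, 0, 0, 0, 0, 1; Σd² = 2
ρ = 1 − 6·2/(7·48) = 1 − 12/336 = 0.964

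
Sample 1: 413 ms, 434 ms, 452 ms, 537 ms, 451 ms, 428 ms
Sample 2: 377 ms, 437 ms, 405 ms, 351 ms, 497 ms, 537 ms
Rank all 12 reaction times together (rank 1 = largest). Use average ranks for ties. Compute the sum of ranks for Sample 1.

34.5

Sorted (descending): 537, 537, 497, 452, 451, 437, 434, 428, 413, 405, 377, 351
The 2 values of 537 occupy positions 1–2 → average rank (1+2)/2 = 1.5.
Sample 1 values → pooled ranks: 413→9, 434→7, 452→4, 537→1.5, 451→5, 428→8
Rank sum = 9 + 7 + 4 + 1.5 + 5 + 8 = 34.5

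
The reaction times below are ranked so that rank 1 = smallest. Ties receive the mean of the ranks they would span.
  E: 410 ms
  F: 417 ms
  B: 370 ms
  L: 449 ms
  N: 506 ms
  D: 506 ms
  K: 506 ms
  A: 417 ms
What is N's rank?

7

Sorted (ascending): 370, 410, 417, 417, 449, 506, 506, 506
The 2 values of 417 occupy positions 3–4 → average rank (3+4)/2 = 3.5.
The 3 values of 506 occupy positions 6–8 → average rank 7.
N has value 506 ms → rank 7.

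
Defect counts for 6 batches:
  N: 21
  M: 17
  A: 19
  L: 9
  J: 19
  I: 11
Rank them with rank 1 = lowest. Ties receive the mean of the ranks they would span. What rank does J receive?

4.5

Sorted (ascending): 9, 11, 17, 19, 19, 21
The 2 values of 19 occupy positions 4–5 → average rank (4+5)/2 = 4.5.
J has value 19 → rank 4.5.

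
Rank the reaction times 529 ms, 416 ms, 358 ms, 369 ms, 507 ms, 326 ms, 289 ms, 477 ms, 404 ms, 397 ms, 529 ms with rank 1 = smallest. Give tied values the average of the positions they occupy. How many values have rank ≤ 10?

Sorted (ascending): 289, 326, 358, 369, 397, 404, 416, 477, 507, 529, 529
The 2 values of 529 occupy positions 10–11 → average rank (10+11)/2 = 10.5.
Ranks ≤ 10: {1, 2, 3, 4, 5, 6, 7, 8, 9} → 9 values.

9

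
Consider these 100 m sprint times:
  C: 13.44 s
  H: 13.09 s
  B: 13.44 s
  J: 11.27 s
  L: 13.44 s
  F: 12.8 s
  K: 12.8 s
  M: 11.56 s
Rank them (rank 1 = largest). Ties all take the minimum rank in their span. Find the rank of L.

Sorted (descending): 13.44, 13.44, 13.44, 13.09, 12.8, 12.8, 11.56, 11.27
The 3 values of 13.44 occupy positions 1–3 → each gets rank 1.
The 2 values of 12.8 occupy positions 5–6 → each gets rank 5.
L has value 13.44 s → rank 1.

1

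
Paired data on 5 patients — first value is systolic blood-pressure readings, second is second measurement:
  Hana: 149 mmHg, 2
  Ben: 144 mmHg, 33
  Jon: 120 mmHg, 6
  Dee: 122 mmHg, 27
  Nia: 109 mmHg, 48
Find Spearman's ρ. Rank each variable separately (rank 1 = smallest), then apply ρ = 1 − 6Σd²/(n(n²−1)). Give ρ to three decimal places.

-0.600

Ranks of variable 1: 5, 4, 2, 3, 1
Ranks of variable 2: 1, 4, 2, 3, 5
d = r₁ − r₂: 4, 0, 0, 0, -4
d²: 16, 0, 0, 0, 16; Σd² = 32
ρ = 1 − 6·32/(5·24) = 1 − 192/120 = -0.600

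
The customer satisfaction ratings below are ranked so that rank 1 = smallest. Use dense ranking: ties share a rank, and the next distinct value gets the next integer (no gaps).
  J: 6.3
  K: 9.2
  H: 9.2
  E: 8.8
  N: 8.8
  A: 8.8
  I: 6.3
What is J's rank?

1

Sorted (ascending): 6.3, 6.3, 8.8, 8.8, 8.8, 9.2, 9.2
The 2 values of 6.3 share dense rank 1.
The 3 values of 8.8 share dense rank 2.
The 2 values of 9.2 share dense rank 3.
J has value 6.3 → rank 1.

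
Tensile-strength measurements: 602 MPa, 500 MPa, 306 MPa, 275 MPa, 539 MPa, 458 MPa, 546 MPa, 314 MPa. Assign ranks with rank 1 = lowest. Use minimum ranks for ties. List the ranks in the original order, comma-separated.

8, 5, 2, 1, 6, 4, 7, 3

Sorted (ascending): 275, 306, 314, 458, 500, 539, 546, 602
No ties — each value takes its position as its rank.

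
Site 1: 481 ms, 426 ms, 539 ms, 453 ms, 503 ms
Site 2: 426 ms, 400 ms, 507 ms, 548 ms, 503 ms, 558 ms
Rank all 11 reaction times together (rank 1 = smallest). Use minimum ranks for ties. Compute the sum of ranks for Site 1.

26

Sorted (ascending): 400, 426, 426, 453, 481, 503, 503, 507, 539, 548, 558
The 2 values of 426 occupy positions 2–3 → each gets rank 2.
The 2 values of 503 occupy positions 6–7 → each gets rank 6.
Site 1 values → pooled ranks: 481→5, 426→2, 539→9, 453→4, 503→6
Rank sum = 5 + 2 + 9 + 4 + 6 = 26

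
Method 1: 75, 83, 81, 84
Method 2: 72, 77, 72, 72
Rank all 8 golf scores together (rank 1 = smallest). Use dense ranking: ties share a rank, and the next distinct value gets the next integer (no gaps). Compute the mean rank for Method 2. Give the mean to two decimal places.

Sorted (ascending): 72, 72, 72, 75, 77, 81, 83, 84
The 3 values of 72 share dense rank 1.
Remaining distinct values take the next consecutive integers.
Method 2 values → pooled ranks: 72→1, 77→3, 72→1, 72→1
Mean rank = (1 + 3 + 1 + 1) / 4 = 1.50

1.50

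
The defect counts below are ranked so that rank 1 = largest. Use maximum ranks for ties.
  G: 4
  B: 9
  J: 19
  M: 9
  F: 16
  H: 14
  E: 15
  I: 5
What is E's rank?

Sorted (descending): 19, 16, 15, 14, 9, 9, 5, 4
The 2 values of 9 occupy positions 5–6 → each gets rank 6.
E has value 15 → rank 3.

3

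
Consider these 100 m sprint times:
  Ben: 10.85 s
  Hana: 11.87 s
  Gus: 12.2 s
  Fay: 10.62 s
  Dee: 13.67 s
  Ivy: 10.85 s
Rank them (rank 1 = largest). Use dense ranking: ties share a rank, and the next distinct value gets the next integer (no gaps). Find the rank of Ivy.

Sorted (descending): 13.67, 12.2, 11.87, 10.85, 10.85, 10.62
The 2 values of 10.85 share dense rank 4.
Remaining distinct values take the next consecutive integers.
Ivy has value 10.85 s → rank 4.

4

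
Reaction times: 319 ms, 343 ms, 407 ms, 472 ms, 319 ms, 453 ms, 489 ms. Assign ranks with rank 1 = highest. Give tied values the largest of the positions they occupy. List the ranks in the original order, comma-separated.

7, 5, 4, 2, 7, 3, 1

Sorted (descending): 489, 472, 453, 407, 343, 319, 319
The 2 values of 319 occupy positions 6–7 → each gets rank 7.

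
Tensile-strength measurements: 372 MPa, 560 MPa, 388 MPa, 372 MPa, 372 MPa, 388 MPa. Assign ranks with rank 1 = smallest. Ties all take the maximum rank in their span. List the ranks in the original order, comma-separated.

3, 6, 5, 3, 3, 5

Sorted (ascending): 372, 372, 372, 388, 388, 560
The 3 values of 372 occupy positions 1–3 → each gets rank 3.
The 2 values of 388 occupy positions 4–5 → each gets rank 5.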